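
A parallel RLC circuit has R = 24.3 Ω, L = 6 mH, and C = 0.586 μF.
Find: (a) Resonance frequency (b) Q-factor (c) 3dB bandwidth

Step 1 — Resonance: ω₀ = 1/√(LC) = 1/√(0.006·5.86e-07) = 1.686e+04 rad/s.
Step 2 — f₀ = ω₀/(2π) = 2684 Hz.
Step 3 — Parallel Q: Q = R/(ω₀L) = 24.3/(1.686e+04·0.006) = 0.2401.
Step 4 — Bandwidth: Δω = ω₀/Q = 7.023e+04 rad/s; BW = Δω/(2π) = 1.118e+04 Hz.

(a) f₀ = 2684 Hz  (b) Q = 0.2401  (c) BW = 1.118e+04 Hz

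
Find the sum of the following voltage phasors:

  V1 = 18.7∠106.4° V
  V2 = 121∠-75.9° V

Step 1 — Convert each phasor to rectangular form:
  V1 = 18.7·(cos(106.4°) + j·sin(106.4°)) = -5.28 + j17.94 V
  V2 = 121·(cos(-75.9°) + j·sin(-75.9°)) = 29.48 - j117.4 V
Step 2 — Sum components: V_total = 24.2 - j99.42 V.
Step 3 — Convert to polar: |V_total| = 102.3 V, ∠V_total = -76.3°.

V_total = 102.3∠-76.3° V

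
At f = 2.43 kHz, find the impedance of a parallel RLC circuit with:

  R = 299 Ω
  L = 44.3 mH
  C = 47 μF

Step 1 — Angular frequency: ω = 2π·f = 2π·2430 = 1.527e+04 rad/s.
Step 2 — Component impedances:
  R: Z = R = 299 Ω
  L: Z = jωL = j·1.527e+04·0.0443 = 0 + j676.4 Ω
  C: Z = 1/(jωC) = -j/(ω·C) = 0 - j1.394 Ω
Step 3 — Parallel combination: 1/Z_total = 1/R + 1/L + 1/C; Z_total = 0.006521 - j1.396 Ω = 1.396∠-89.7° Ω.

Z = 0.006521 - j1.396 Ω = 1.396∠-89.7° Ω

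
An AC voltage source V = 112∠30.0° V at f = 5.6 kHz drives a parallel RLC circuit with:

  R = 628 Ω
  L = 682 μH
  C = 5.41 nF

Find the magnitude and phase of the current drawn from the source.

Step 1 — Angular frequency: ω = 2π·f = 2π·5600 = 3.519e+04 rad/s.
Step 2 — Component impedances:
  R: Z = R = 628 Ω
  L: Z = jωL = j·3.519e+04·0.000682 = 0 + j24 Ω
  C: Z = 1/(jωC) = -j/(ω·C) = 0 - j5253 Ω
Step 3 — Parallel combination: 1/Z_total = 1/R + 1/L + 1/C; Z_total = 0.924 + j24.07 Ω = 24.09∠87.8° Ω.
Step 4 — Source phasor: V = 112∠30.0° V = 96.99 + j56 V.
Step 5 — Ohm's law: I = V / Z_total = (96.99 + j56) / (0.924 + j24.07) = 2.477 - j3.934 A.
Step 6 — Convert to polar: |I| = 4.649 A, ∠I = -57.8°.

I = 4.649∠-57.8° A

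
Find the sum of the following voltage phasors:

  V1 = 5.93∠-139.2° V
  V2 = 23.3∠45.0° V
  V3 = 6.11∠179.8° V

Step 1 — Convert each phasor to rectangular form:
  V1 = 5.93·(cos(-139.2°) + j·sin(-139.2°)) = -4.489 - j3.875 V
  V2 = 23.3·(cos(45.0°) + j·sin(45.0°)) = 16.48 + j16.48 V
  V3 = 6.11·(cos(179.8°) + j·sin(179.8°)) = -6.11 + j0.02133 V
Step 2 — Sum components: V_total = 5.877 + j12.62 V.
Step 3 — Convert to polar: |V_total| = 13.92 V, ∠V_total = 65.0°.

V_total = 13.92∠65.0° V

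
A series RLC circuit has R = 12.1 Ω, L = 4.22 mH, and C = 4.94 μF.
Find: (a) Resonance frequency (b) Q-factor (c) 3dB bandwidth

Step 1 — Resonance: ω₀ = 1/√(LC) = 1/√(0.00422·4.94e-06) = 6926 rad/s.
Step 2 — f₀ = ω₀/(2π) = 1102 Hz.
Step 3 — Series Q: Q = ω₀L/R = 6926·0.00422/12.1 = 2.416.
Step 4 — Bandwidth: Δω = ω₀/Q = 2867 rad/s; BW = Δω/(2π) = 456.3 Hz.

(a) f₀ = 1102 Hz  (b) Q = 2.416  (c) BW = 456.3 Hz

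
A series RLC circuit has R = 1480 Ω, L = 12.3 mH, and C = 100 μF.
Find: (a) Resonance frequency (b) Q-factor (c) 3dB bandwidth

Step 1 — Resonance: ω₀ = 1/√(LC) = 1/√(0.0123·0.0001) = 901.7 rad/s.
Step 2 — f₀ = ω₀/(2π) = 143.5 Hz.
Step 3 — Series Q: Q = ω₀L/R = 901.7·0.0123/1480 = 0.007494.
Step 4 — Bandwidth: Δω = ω₀/Q = 1.203e+05 rad/s; BW = Δω/(2π) = 1.915e+04 Hz.

(a) f₀ = 143.5 Hz  (b) Q = 0.007494  (c) BW = 1.915e+04 Hz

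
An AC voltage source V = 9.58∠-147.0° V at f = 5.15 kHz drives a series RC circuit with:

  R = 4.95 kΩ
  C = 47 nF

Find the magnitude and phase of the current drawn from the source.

Step 1 — Angular frequency: ω = 2π·f = 2π·5150 = 3.236e+04 rad/s.
Step 2 — Component impedances:
  R: Z = R = 4950 Ω
  C: Z = 1/(jωC) = -j/(ω·C) = 0 - j657.5 Ω
Step 3 — Series combination: Z_total = R + C = 4950 - j657.5 Ω = 4993∠-7.6° Ω.
Step 4 — Source phasor: V = 9.58∠-147.0° V = -8.034 - j5.218 V.
Step 5 — Ohm's law: I = V / Z_total = (-8.034 - j5.218) / (4950 - j657.5) = -0.001457 - j0.001248 A.
Step 6 — Convert to polar: |I| = 0.001919 A, ∠I = -139.4°.

I = 0.001919∠-139.4° A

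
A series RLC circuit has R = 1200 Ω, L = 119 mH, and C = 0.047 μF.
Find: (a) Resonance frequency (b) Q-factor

Step 1 — Resonance condition Im(Z)=0 gives ω₀ = 1/√(LC).
Step 2 — ω₀ = 1/√(0.119·4.7e-08) = 1.337e+04 rad/s.
Step 3 — f₀ = ω₀/(2π) = 2128 Hz.
Step 4 — Series Q: Q = ω₀L/R = 1.337e+04·0.119/1200 = 1.326.

(a) f₀ = 2128 Hz  (b) Q = 1.326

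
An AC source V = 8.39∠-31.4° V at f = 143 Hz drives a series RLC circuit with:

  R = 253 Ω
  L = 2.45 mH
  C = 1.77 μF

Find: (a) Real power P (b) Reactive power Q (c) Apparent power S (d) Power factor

Step 1 — Angular frequency: ω = 2π·f = 2π·143 = 898.5 rad/s.
Step 2 — Component impedances:
  R: Z = R = 253 Ω
  L: Z = jωL = j·898.5·0.00245 = 0 + j2.201 Ω
  C: Z = 1/(jωC) = -j/(ω·C) = 0 - j628.8 Ω
Step 3 — Series combination: Z_total = R + L + C = 253 - j626.6 Ω = 675.7∠-68.0° Ω.
Step 4 — Source phasor: V = 8.39∠-31.4° V = 7.161 - j4.371 V.
Step 5 — Current: I = V / Z = 0.009966 + j0.007405 A = 0.01242∠36.6° A.
Step 6 — Complex power: S = V·I* = 0.039 - j0.09659 VA.
Step 7 — Real power: P = Re(S) = 0.039 W.
Step 8 — Reactive power: Q = Im(S) = -0.09659 VAR.
Step 9 — Apparent power: |S| = 0.1042 VA.
Step 10 — Power factor: PF = P/|S| = 0.3744 (leading).

(a) P = 0.039 W  (b) Q = -0.09659 VAR  (c) S = 0.1042 VA  (d) PF = 0.3744 (leading)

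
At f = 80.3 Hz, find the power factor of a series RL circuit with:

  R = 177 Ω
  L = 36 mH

Step 1 — Angular frequency: ω = 2π·f = 2π·80.3 = 504.5 rad/s.
Step 2 — Component impedances:
  R: Z = R = 177 Ω
  L: Z = jωL = j·504.5·0.036 = 0 + j18.16 Ω
Step 3 — Series combination: Z_total = R + L = 177 + j18.16 Ω = 177.9∠5.9° Ω.
Step 4 — Power factor: PF = cos(φ) = Re(Z)/|Z| = 177/177.93 = 0.9948.
Step 5 — Type: Im(Z) = 18.16 ⇒ lagging (phase φ = 5.9°).

PF = 0.9948 (lagging, φ = 5.9°)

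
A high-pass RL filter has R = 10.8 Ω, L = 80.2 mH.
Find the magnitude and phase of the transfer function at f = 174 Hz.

Step 1 — Angular frequency: ω = 2π·174 = 1093 rad/s.
Step 2 — Transfer function: H(jω) = jωL/(R + jωL).
Step 3 — Numerator jωL = j·87.68; denominator R + jωL = 10.8 + j87.68.
Step 4 — H = 0.9851 + j0.1213.
Step 5 — Magnitude: |H| = 0.9925 (-0.1 dB); phase: φ = 7.0°.

|H| = 0.9925 (-0.1 dB), φ = 7.0°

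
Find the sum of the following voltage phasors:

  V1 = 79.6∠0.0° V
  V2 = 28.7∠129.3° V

Step 1 — Convert each phasor to rectangular form:
  V1 = 79.6·(cos(0.0°) + j·sin(0.0°)) = 79.6 V
  V2 = 28.7·(cos(129.3°) + j·sin(129.3°)) = -18.18 + j22.21 V
Step 2 — Sum components: V_total = 61.42 + j22.21 V.
Step 3 — Convert to polar: |V_total| = 65.31 V, ∠V_total = 19.9°.

V_total = 65.31∠19.9° V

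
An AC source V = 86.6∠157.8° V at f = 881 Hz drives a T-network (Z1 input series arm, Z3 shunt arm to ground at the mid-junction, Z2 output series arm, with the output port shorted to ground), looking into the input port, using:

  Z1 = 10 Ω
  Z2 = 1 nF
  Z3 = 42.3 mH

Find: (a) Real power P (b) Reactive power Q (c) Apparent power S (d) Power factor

Step 1 — Angular frequency: ω = 2π·f = 2π·881 = 5535 rad/s.
Step 2 — Component impedances:
  Z1: Z = R = 10 Ω
  Z2: Z = 1/(jωC) = -j/(ω·C) = 0 - j1.807e+05 Ω
  Z3: Z = jωL = j·5535·0.0423 = 0 + j234.2 Ω
Step 3 — With the output port shorted to ground, the output series arm Z2 runs from the junction to ground; the shunt arm Z3 also runs from the junction to ground. They appear in parallel: Z3 || Z2 = 0 + j234.5 Ω.
Step 4 — Series with input arm Z1: Z_in = Z1 + (Z3 || Z2) = 10 + j234.5 Ω = 234.7∠87.6° Ω.
Step 5 — Source phasor: V = 86.6∠157.8° V = -80.18 + j32.72 V.
Step 6 — Current: I = V / Z = 0.1247 + j0.3473 A = 0.369∠70.2° A.
Step 7 — Complex power: S = V·I* = 1.362 + j31.93 VA.
Step 8 — Real power: P = Re(S) = 1.362 W.
Step 9 — Reactive power: Q = Im(S) = 31.93 VAR.
Step 10 — Apparent power: |S| = 31.96 VA.
Step 11 — Power factor: PF = P/|S| = 0.04261 (lagging).

(a) P = 1.362 W  (b) Q = 31.93 VAR  (c) S = 31.96 VA  (d) PF = 0.04261 (lagging)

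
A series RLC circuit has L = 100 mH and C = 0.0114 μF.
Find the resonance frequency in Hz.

Step 1 — Resonance condition Im(Z)=0 gives ω₀ = 1/√(LC).
Step 2 — ω₀ = 1/√(0.1·1.14e-08) = 2.962e+04 rad/s.
Step 3 — f₀ = ω₀/(2π) = 4714 Hz.

f₀ = 4714 Hz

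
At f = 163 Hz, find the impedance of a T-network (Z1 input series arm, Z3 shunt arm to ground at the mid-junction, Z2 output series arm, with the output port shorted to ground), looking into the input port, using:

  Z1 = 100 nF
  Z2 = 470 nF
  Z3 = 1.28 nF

Step 1 — Angular frequency: ω = 2π·f = 2π·163 = 1024 rad/s.
Step 2 — Component impedances:
  Z1: Z = 1/(jωC) = -j/(ω·C) = 0 - j9764 Ω
  Z2: Z = 1/(jωC) = -j/(ω·C) = 0 - j2077 Ω
  Z3: Z = 1/(jωC) = -j/(ω·C) = 0 - j7.628e+05 Ω
Step 3 — With the output port shorted to ground, the output series arm Z2 runs from the junction to ground; the shunt arm Z3 also runs from the junction to ground. They appear in parallel: Z3 || Z2 = 0 - j2072 Ω.
Step 4 — Series with input arm Z1: Z_in = Z1 + (Z3 || Z2) = 0 - j1.184e+04 Ω = 1.184e+04∠-90.0° Ω.

Z = 0 - j1.184e+04 Ω = 1.184e+04∠-90.0° Ω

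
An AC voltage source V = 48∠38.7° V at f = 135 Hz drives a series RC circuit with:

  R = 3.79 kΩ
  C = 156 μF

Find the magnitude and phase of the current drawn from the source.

Step 1 — Angular frequency: ω = 2π·f = 2π·135 = 848.2 rad/s.
Step 2 — Component impedances:
  R: Z = R = 3790 Ω
  C: Z = 1/(jωC) = -j/(ω·C) = 0 - j7.557 Ω
Step 3 — Series combination: Z_total = R + C = 3790 - j7.557 Ω = 3790∠-0.1° Ω.
Step 4 — Source phasor: V = 48∠38.7° V = 37.46 + j30.01 V.
Step 5 — Ohm's law: I = V / Z_total = (37.46 + j30.01) / (3790 - j7.557) = 0.009868 + j0.007938 A.
Step 6 — Convert to polar: |I| = 0.01266 A, ∠I = 38.8°.

I = 0.01266∠38.8° A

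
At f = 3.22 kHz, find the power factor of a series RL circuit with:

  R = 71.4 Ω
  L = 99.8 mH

Step 1 — Angular frequency: ω = 2π·f = 2π·3220 = 2.023e+04 rad/s.
Step 2 — Component impedances:
  R: Z = R = 71.4 Ω
  L: Z = jωL = j·2.023e+04·0.0998 = 0 + j2019 Ω
Step 3 — Series combination: Z_total = R + L = 71.4 + j2019 Ω = 2020∠88.0° Ω.
Step 4 — Power factor: PF = cos(φ) = Re(Z)/|Z| = 71.4/2020.4 = 0.03534.
Step 5 — Type: Im(Z) = 2019 ⇒ lagging (phase φ = 88.0°).

PF = 0.03534 (lagging, φ = 88.0°)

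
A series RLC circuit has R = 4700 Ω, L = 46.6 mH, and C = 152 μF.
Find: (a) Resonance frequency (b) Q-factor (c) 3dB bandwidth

Step 1 — Resonance: ω₀ = 1/√(LC) = 1/√(0.0466·0.000152) = 375.7 rad/s.
Step 2 — f₀ = ω₀/(2π) = 59.8 Hz.
Step 3 — Series Q: Q = ω₀L/R = 375.7·0.0466/4700 = 0.003725.
Step 4 — Bandwidth: Δω = ω₀/Q = 1.009e+05 rad/s; BW = Δω/(2π) = 1.605e+04 Hz.

(a) f₀ = 59.8 Hz  (b) Q = 0.003725  (c) BW = 1.605e+04 Hz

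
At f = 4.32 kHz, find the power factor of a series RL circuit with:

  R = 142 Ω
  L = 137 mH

Step 1 — Angular frequency: ω = 2π·f = 2π·4320 = 2.714e+04 rad/s.
Step 2 — Component impedances:
  R: Z = R = 142 Ω
  L: Z = jωL = j·2.714e+04·0.137 = 0 + j3719 Ω
Step 3 — Series combination: Z_total = R + L = 142 + j3719 Ω = 3721∠87.8° Ω.
Step 4 — Power factor: PF = cos(φ) = Re(Z)/|Z| = 142/3721 = 0.03816.
Step 5 — Type: Im(Z) = 3719 ⇒ lagging (phase φ = 87.8°).

PF = 0.03816 (lagging, φ = 87.8°)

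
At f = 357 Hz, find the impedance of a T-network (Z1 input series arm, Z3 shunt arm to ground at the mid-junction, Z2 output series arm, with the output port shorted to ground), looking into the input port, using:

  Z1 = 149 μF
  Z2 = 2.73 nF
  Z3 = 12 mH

Step 1 — Angular frequency: ω = 2π·f = 2π·357 = 2243 rad/s.
Step 2 — Component impedances:
  Z1: Z = 1/(jωC) = -j/(ω·C) = 0 - j2.992 Ω
  Z2: Z = 1/(jωC) = -j/(ω·C) = 0 - j1.633e+05 Ω
  Z3: Z = jωL = j·2243·0.012 = 0 + j26.92 Ω
Step 3 — With the output port shorted to ground, the output series arm Z2 runs from the junction to ground; the shunt arm Z3 also runs from the junction to ground. They appear in parallel: Z3 || Z2 = 0 + j26.92 Ω.
Step 4 — Series with input arm Z1: Z_in = Z1 + (Z3 || Z2) = 0 + j23.93 Ω = 23.93∠90.0° Ω.

Z = 0 + j23.93 Ω = 23.93∠90.0° Ω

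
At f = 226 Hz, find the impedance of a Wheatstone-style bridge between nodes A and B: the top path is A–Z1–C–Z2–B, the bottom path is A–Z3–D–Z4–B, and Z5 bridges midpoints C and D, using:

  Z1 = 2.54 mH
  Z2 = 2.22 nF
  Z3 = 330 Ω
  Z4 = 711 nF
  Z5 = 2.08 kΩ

Step 1 — Angular frequency: ω = 2π·f = 2π·226 = 1420 rad/s.
Step 2 — Component impedances:
  Z1: Z = jωL = j·1420·0.00254 = 0 + j3.607 Ω
  Z2: Z = 1/(jωC) = -j/(ω·C) = 0 - j3.172e+05 Ω
  Z3: Z = R = 330 Ω
  Z4: Z = 1/(jωC) = -j/(ω·C) = 0 - j990.5 Ω
  Z5: Z = R = 2080 Ω
Step 3 — Bridge requires nodal analysis (the Z5 bridge couples midpoints C and D, so the two paths cannot be reduced to a simple series/parallel combination). Setting node B to ground and injecting 1 A at node A, the 3-node admittance system at A, C, D solves to V_A = Z_AB = 283 - j987.6 Ω = 1027∠-74.0° Ω.

Z = 283 - j987.6 Ω = 1027∠-74.0° Ω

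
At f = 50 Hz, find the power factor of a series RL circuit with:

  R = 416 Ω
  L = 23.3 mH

Step 1 — Angular frequency: ω = 2π·f = 2π·50 = 314.2 rad/s.
Step 2 — Component impedances:
  R: Z = R = 416 Ω
  L: Z = jωL = j·314.2·0.0233 = 0 + j7.32 Ω
Step 3 — Series combination: Z_total = R + L = 416 + j7.32 Ω = 416.1∠1.0° Ω.
Step 4 — Power factor: PF = cos(φ) = Re(Z)/|Z| = 416/416.1 = 0.9998.
Step 5 — Type: Im(Z) = 7.32 ⇒ lagging (phase φ = 1.0°).

PF = 0.9998 (lagging, φ = 1.0°)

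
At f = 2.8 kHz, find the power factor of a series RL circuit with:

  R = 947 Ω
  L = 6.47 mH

Step 1 — Angular frequency: ω = 2π·f = 2π·2800 = 1.759e+04 rad/s.
Step 2 — Component impedances:
  R: Z = R = 947 Ω
  L: Z = jωL = j·1.759e+04·0.00647 = 0 + j113.8 Ω
Step 3 — Series combination: Z_total = R + L = 947 + j113.8 Ω = 953.8∠6.9° Ω.
Step 4 — Power factor: PF = cos(φ) = Re(Z)/|Z| = 947/953.8 = 0.9929.
Step 5 — Type: Im(Z) = 113.8 ⇒ lagging (phase φ = 6.9°).

PF = 0.9929 (lagging, φ = 6.9°)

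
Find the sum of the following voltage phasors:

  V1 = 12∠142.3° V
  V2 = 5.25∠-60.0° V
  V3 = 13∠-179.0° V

Step 1 — Convert each phasor to rectangular form:
  V1 = 12·(cos(142.3°) + j·sin(142.3°)) = -9.495 + j7.338 V
  V2 = 5.25·(cos(-60.0°) + j·sin(-60.0°)) = 2.625 - j4.547 V
  V3 = 13·(cos(-179.0°) + j·sin(-179.0°)) = -13 - j0.2269 V
Step 2 — Sum components: V_total = -19.87 + j2.565 V.
Step 3 — Convert to polar: |V_total| = 20.03 V, ∠V_total = 172.6°.

V_total = 20.03∠172.6° V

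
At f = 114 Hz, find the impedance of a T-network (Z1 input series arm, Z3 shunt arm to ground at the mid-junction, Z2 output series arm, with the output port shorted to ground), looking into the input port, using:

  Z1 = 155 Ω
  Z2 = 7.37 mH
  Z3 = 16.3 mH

Step 1 — Angular frequency: ω = 2π·f = 2π·114 = 716.3 rad/s.
Step 2 — Component impedances:
  Z1: Z = R = 155 Ω
  Z2: Z = jωL = j·716.3·0.00737 = 0 + j5.279 Ω
  Z3: Z = jωL = j·716.3·0.0163 = 0 + j11.68 Ω
Step 3 — With the output port shorted to ground, the output series arm Z2 runs from the junction to ground; the shunt arm Z3 also runs from the junction to ground. They appear in parallel: Z3 || Z2 = 0 + j3.635 Ω.
Step 4 — Series with input arm Z1: Z_in = Z1 + (Z3 || Z2) = 155 + j3.635 Ω = 155∠1.3° Ω.

Z = 155 + j3.635 Ω = 155∠1.3° Ω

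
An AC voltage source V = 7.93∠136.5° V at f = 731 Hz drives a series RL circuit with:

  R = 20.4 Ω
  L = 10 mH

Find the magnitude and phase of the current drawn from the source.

Step 1 — Angular frequency: ω = 2π·f = 2π·731 = 4593 rad/s.
Step 2 — Component impedances:
  R: Z = R = 20.4 Ω
  L: Z = jωL = j·4593·0.01 = 0 + j45.93 Ω
Step 3 — Series combination: Z_total = R + L = 20.4 + j45.93 Ω = 50.26∠66.1° Ω.
Step 4 — Source phasor: V = 7.93∠136.5° V = -5.752 + j5.459 V.
Step 5 — Ohm's law: I = V / Z_total = (-5.752 + j5.459) / (20.4 + j45.93) = 0.0528 + j0.1487 A.
Step 6 — Convert to polar: |I| = 0.1578 A, ∠I = 70.4°.

I = 0.1578∠70.4° A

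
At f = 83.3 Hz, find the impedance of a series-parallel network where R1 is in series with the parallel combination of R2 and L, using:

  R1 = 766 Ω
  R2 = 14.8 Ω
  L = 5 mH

Step 1 — Angular frequency: ω = 2π·f = 2π·83.3 = 523.4 rad/s.
Step 2 — Component impedances:
  R1: Z = R = 766 Ω
  R2: Z = R = 14.8 Ω
  L: Z = jωL = j·523.4·0.005 = 0 + j2.617 Ω
Step 3 — Parallel branch: R2 || L = 1/(1/R2 + 1/L) = 0.4487 + j2.538 Ω.
Step 4 — Series with R1: Z_total = R1 + (R2 || L) = 766.4 + j2.538 Ω = 766.5∠0.2° Ω.

Z = 766.4 + j2.538 Ω = 766.5∠0.2° Ω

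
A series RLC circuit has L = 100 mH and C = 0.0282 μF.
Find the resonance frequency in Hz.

Step 1 — Resonance condition Im(Z)=0 gives ω₀ = 1/√(LC).
Step 2 — ω₀ = 1/√(0.1·2.82e-08) = 1.883e+04 rad/s.
Step 3 — f₀ = ω₀/(2π) = 2997 Hz.

f₀ = 2997 Hz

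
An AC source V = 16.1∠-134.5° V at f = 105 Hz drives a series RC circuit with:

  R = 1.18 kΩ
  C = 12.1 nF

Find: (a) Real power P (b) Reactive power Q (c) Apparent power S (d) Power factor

Step 1 — Angular frequency: ω = 2π·f = 2π·105 = 659.7 rad/s.
Step 2 — Component impedances:
  R: Z = R = 1180 Ω
  C: Z = 1/(jωC) = -j/(ω·C) = 0 - j1.253e+05 Ω
Step 3 — Series combination: Z_total = R + C = 1180 - j1.253e+05 Ω = 1.253e+05∠-89.5° Ω.
Step 4 — Source phasor: V = 16.1∠-134.5° V = -11.28 - j11.48 V.
Step 5 — Current: I = V / Z = 9.081e-05 - j9.094e-05 A = 0.0001285∠-45.0° A.
Step 6 — Complex power: S = V·I* = 1.949e-05 - j0.002069 VA.
Step 7 — Real power: P = Re(S) = 1.949e-05 W.
Step 8 — Reactive power: Q = Im(S) = -0.002069 VAR.
Step 9 — Apparent power: |S| = 0.002069 VA.
Step 10 — Power factor: PF = P/|S| = 0.009419 (leading).

(a) P = 1.949e-05 W  (b) Q = -0.002069 VAR  (c) S = 0.002069 VA  (d) PF = 0.009419 (leading)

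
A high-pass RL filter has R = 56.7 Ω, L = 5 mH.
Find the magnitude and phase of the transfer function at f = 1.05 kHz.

Step 1 — Angular frequency: ω = 2π·1050 = 6597 rad/s.
Step 2 — Transfer function: H(jω) = jωL/(R + jωL).
Step 3 — Numerator jωL = j·32.99; denominator R + jωL = 56.7 + j32.99.
Step 4 — H = 0.2529 + j0.4347.
Step 5 — Magnitude: |H| = 0.5029 (-6.0 dB); phase: φ = 59.8°.

|H| = 0.5029 (-6.0 dB), φ = 59.8°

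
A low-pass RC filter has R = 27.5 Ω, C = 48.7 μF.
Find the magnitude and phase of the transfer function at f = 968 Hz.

Step 1 — Angular frequency: ω = 2π·968 = 6082 rad/s.
Step 2 — Transfer function: H(jω) = 1/(1 + jωRC).
Step 3 — Denominator: 1 + jωRC = 1 + j·6082·27.5·4.87e-05 = 1 + j8.145.
Step 4 — H = 0.01485 - j0.1209.
Step 5 — Magnitude: |H| = 0.1219 (-18.3 dB); phase: φ = -83.0°.

|H| = 0.1219 (-18.3 dB), φ = -83.0°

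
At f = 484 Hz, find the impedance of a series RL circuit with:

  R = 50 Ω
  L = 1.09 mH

Step 1 — Angular frequency: ω = 2π·f = 2π·484 = 3041 rad/s.
Step 2 — Component impedances:
  R: Z = R = 50 Ω
  L: Z = jωL = j·3041·0.00109 = 0 + j3.315 Ω
Step 3 — Series combination: Z_total = R + L = 50 + j3.315 Ω = 50.11∠3.8° Ω.

Z = 50 + j3.315 Ω = 50.11∠3.8° Ω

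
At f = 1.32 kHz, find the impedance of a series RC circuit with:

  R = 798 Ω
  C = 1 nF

Step 1 — Angular frequency: ω = 2π·f = 2π·1320 = 8294 rad/s.
Step 2 — Component impedances:
  R: Z = R = 798 Ω
  C: Z = 1/(jωC) = -j/(ω·C) = 0 - j1.206e+05 Ω
Step 3 — Series combination: Z_total = R + C = 798 - j1.206e+05 Ω = 1.206e+05∠-89.6° Ω.

Z = 798 - j1.206e+05 Ω = 1.206e+05∠-89.6° Ω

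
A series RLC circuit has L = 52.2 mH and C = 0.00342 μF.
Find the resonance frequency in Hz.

Step 1 — Resonance condition Im(Z)=0 gives ω₀ = 1/√(LC).
Step 2 — ω₀ = 1/√(0.0522·3.42e-09) = 7.484e+04 rad/s.
Step 3 — f₀ = ω₀/(2π) = 1.191e+04 Hz.

f₀ = 1.191e+04 Hz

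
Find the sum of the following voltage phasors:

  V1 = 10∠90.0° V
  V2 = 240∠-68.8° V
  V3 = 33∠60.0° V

Step 1 — Convert each phasor to rectangular form:
  V1 = 10·(cos(90.0°) + j·sin(90.0°)) = 0 + j10 V
  V2 = 240·(cos(-68.8°) + j·sin(-68.8°)) = 86.79 - j223.8 V
  V3 = 33·(cos(60.0°) + j·sin(60.0°)) = 16.5 + j28.58 V
Step 2 — Sum components: V_total = 103.3 - j185.2 V.
Step 3 — Convert to polar: |V_total| = 212 V, ∠V_total = -60.8°.

V_total = 212∠-60.8° V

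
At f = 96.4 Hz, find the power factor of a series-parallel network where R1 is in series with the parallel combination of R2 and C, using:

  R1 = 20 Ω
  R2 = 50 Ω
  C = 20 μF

Step 1 — Angular frequency: ω = 2π·f = 2π·96.4 = 605.7 rad/s.
Step 2 — Component impedances:
  R1: Z = R = 20 Ω
  R2: Z = R = 50 Ω
  C: Z = 1/(jωC) = -j/(ω·C) = 0 - j82.55 Ω
Step 3 — Parallel branch: R2 || C = 1/(1/R2 + 1/C) = 36.58 - j22.16 Ω.
Step 4 — Series with R1: Z_total = R1 + (R2 || C) = 56.58 - j22.16 Ω = 60.76∠-21.4° Ω.
Step 5 — Power factor: PF = cos(φ) = Re(Z)/|Z| = 56.58/60.76 = 0.9312.
Step 6 — Type: Im(Z) = -22.16 ⇒ leading (phase φ = -21.4°).

PF = 0.9312 (leading, φ = -21.4°)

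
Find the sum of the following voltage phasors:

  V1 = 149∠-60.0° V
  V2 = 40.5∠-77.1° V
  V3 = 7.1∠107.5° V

Step 1 — Convert each phasor to rectangular form:
  V1 = 149·(cos(-60.0°) + j·sin(-60.0°)) = 74.5 - j129 V
  V2 = 40.5·(cos(-77.1°) + j·sin(-77.1°)) = 9.042 - j39.48 V
  V3 = 7.1·(cos(107.5°) + j·sin(107.5°)) = -2.135 + j6.771 V
Step 2 — Sum components: V_total = 81.41 - j161.7 V.
Step 3 — Convert to polar: |V_total| = 181.1 V, ∠V_total = -63.3°.

V_total = 181.1∠-63.3° V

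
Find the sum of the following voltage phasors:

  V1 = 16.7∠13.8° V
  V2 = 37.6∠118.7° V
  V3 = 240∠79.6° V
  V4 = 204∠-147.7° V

Step 1 — Convert each phasor to rectangular form:
  V1 = 16.7·(cos(13.8°) + j·sin(13.8°)) = 16.22 + j3.984 V
  V2 = 37.6·(cos(118.7°) + j·sin(118.7°)) = -18.06 + j32.98 V
  V3 = 240·(cos(79.6°) + j·sin(79.6°)) = 43.32 + j236.1 V
  V4 = 204·(cos(-147.7°) + j·sin(-147.7°)) = -172.4 - j109 V
Step 2 — Sum components: V_total = -130.9 + j164 V.
Step 3 — Convert to polar: |V_total| = 209.9 V, ∠V_total = 128.6°.

V_total = 209.9∠128.6° V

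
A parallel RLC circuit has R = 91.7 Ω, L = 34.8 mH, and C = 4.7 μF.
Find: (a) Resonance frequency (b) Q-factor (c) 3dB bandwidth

Step 1 — Resonance: ω₀ = 1/√(LC) = 1/√(0.0348·4.7e-06) = 2473 rad/s.
Step 2 — f₀ = ω₀/(2π) = 393.5 Hz.
Step 3 — Parallel Q: Q = R/(ω₀L) = 91.7/(2473·0.0348) = 1.066.
Step 4 — Bandwidth: Δω = ω₀/Q = 2320 rad/s; BW = Δω/(2π) = 369.3 Hz.

(a) f₀ = 393.5 Hz  (b) Q = 1.066  (c) BW = 369.3 Hz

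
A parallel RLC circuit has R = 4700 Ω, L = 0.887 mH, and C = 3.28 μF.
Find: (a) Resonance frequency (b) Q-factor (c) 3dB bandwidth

Step 1 — Resonance: ω₀ = 1/√(LC) = 1/√(0.000887·3.28e-06) = 1.854e+04 rad/s.
Step 2 — f₀ = ω₀/(2π) = 2951 Hz.
Step 3 — Parallel Q: Q = R/(ω₀L) = 4700/(1.854e+04·0.000887) = 285.8.
Step 4 — Bandwidth: Δω = ω₀/Q = 64.87 rad/s; BW = Δω/(2π) = 10.32 Hz.

(a) f₀ = 2951 Hz  (b) Q = 285.8  (c) BW = 10.32 Hz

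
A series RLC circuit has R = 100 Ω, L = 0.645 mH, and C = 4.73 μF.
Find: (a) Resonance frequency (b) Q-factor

Step 1 — Resonance condition Im(Z)=0 gives ω₀ = 1/√(LC).
Step 2 — ω₀ = 1/√(0.000645·4.73e-06) = 1.81e+04 rad/s.
Step 3 — f₀ = ω₀/(2π) = 2881 Hz.
Step 4 — Series Q: Q = ω₀L/R = 1.81e+04·0.000645/100 = 0.1168.

(a) f₀ = 2881 Hz  (b) Q = 0.1168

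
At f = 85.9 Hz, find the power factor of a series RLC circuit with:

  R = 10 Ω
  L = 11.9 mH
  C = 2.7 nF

Step 1 — Angular frequency: ω = 2π·f = 2π·85.9 = 539.7 rad/s.
Step 2 — Component impedances:
  R: Z = R = 10 Ω
  L: Z = jωL = j·539.7·0.0119 = 0 + j6.423 Ω
  C: Z = 1/(jωC) = -j/(ω·C) = 0 - j6.862e+05 Ω
Step 3 — Series combination: Z_total = R + L + C = 10 - j6.862e+05 Ω = 6.862e+05∠-90.0° Ω.
Step 4 — Power factor: PF = cos(φ) = Re(Z)/|Z| = 10/6.862e+05 = 1.457e-05.
Step 5 — Type: Im(Z) = -6.862e+05 ⇒ leading (phase φ = -90.0°).

PF = 1.457e-05 (leading, φ = -90.0°)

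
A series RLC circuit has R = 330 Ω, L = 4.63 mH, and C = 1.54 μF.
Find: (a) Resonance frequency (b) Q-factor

Step 1 — Resonance condition Im(Z)=0 gives ω₀ = 1/√(LC).
Step 2 — ω₀ = 1/√(0.00463·1.54e-06) = 1.184e+04 rad/s.
Step 3 — f₀ = ω₀/(2π) = 1885 Hz.
Step 4 — Series Q: Q = ω₀L/R = 1.184e+04·0.00463/330 = 0.1662.

(a) f₀ = 1885 Hz  (b) Q = 0.1662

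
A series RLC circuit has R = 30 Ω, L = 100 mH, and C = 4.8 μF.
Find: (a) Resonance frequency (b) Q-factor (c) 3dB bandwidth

Step 1 — Resonance: ω₀ = 1/√(LC) = 1/√(0.1·4.8e-06) = 1443 rad/s.
Step 2 — f₀ = ω₀/(2π) = 229.7 Hz.
Step 3 — Series Q: Q = ω₀L/R = 1443·0.1/30 = 4.811.
Step 4 — Bandwidth: Δω = ω₀/Q = 300 rad/s; BW = Δω/(2π) = 47.75 Hz.

(a) f₀ = 229.7 Hz  (b) Q = 4.811  (c) BW = 47.75 Hz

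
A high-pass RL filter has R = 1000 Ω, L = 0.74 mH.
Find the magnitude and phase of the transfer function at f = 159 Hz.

Step 1 — Angular frequency: ω = 2π·159 = 999 rad/s.
Step 2 — Transfer function: H(jω) = jωL/(R + jωL).
Step 3 — Numerator jωL = j·0.7393; denominator R + jωL = 1000 + j0.7393.
Step 4 — H = 5.465e-07 + j0.0007393.
Step 5 — Magnitude: |H| = 0.0007393 (-62.6 dB); phase: φ = 90.0°.

|H| = 0.0007393 (-62.6 dB), φ = 90.0°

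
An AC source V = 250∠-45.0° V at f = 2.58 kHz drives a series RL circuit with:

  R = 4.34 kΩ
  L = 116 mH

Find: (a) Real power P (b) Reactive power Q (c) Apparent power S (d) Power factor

Step 1 — Angular frequency: ω = 2π·f = 2π·2580 = 1.621e+04 rad/s.
Step 2 — Component impedances:
  R: Z = R = 4340 Ω
  L: Z = jωL = j·1.621e+04·0.116 = 0 + j1880 Ω
Step 3 — Series combination: Z_total = R + L = 4340 + j1880 Ω = 4730∠23.4° Ω.
Step 4 — Source phasor: V = 250∠-45.0° V = 176.8 - j176.8 V.
Step 5 — Current: I = V / Z = 0.01944 - j0.04915 A = 0.05286∠-68.4° A.
Step 6 — Complex power: S = V·I* = 12.12 + j5.253 VA.
Step 7 — Real power: P = Re(S) = 12.12 W.
Step 8 — Reactive power: Q = Im(S) = 5.253 VAR.
Step 9 — Apparent power: |S| = 13.21 VA.
Step 10 — Power factor: PF = P/|S| = 0.9176 (lagging).

(a) P = 12.12 W  (b) Q = 5.253 VAR  (c) S = 13.21 VA  (d) PF = 0.9176 (lagging)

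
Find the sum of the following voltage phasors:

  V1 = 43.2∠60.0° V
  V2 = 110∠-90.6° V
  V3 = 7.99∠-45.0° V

Step 1 — Convert each phasor to rectangular form:
  V1 = 43.2·(cos(60.0°) + j·sin(60.0°)) = 21.6 + j37.41 V
  V2 = 110·(cos(-90.6°) + j·sin(-90.6°)) = -1.152 - j110 V
  V3 = 7.99·(cos(-45.0°) + j·sin(-45.0°)) = 5.65 - j5.65 V
Step 2 — Sum components: V_total = 26.1 - j78.23 V.
Step 3 — Convert to polar: |V_total| = 82.47 V, ∠V_total = -71.6°.

V_total = 82.47∠-71.6° V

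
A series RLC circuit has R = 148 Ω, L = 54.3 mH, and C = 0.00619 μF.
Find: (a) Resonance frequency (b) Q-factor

Step 1 — Resonance condition Im(Z)=0 gives ω₀ = 1/√(LC).
Step 2 — ω₀ = 1/√(0.0543·6.19e-09) = 5.454e+04 rad/s.
Step 3 — f₀ = ω₀/(2π) = 8681 Hz.
Step 4 — Series Q: Q = ω₀L/R = 5.454e+04·0.0543/148 = 20.01.

(a) f₀ = 8681 Hz  (b) Q = 20.01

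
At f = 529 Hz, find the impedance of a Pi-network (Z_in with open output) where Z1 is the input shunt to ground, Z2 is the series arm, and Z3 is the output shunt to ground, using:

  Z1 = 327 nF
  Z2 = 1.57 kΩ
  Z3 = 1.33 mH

Step 1 — Angular frequency: ω = 2π·f = 2π·529 = 3324 rad/s.
Step 2 — Component impedances:
  Z1: Z = 1/(jωC) = -j/(ω·C) = 0 - j920.1 Ω
  Z2: Z = R = 1570 Ω
  Z3: Z = jωL = j·3324·0.00133 = 0 + j4.421 Ω
Step 3 — With open output, the series arm Z2 and the output shunt Z3 appear in series to ground: Z2 + Z3 = 1570 + j4.421 Ω.
Step 4 — Parallel with input shunt Z1: Z_in = Z1 || (Z2 + Z3) = 402.3 - j685.4 Ω = 794.8∠-59.6° Ω.

Z = 402.3 - j685.4 Ω = 794.8∠-59.6° Ω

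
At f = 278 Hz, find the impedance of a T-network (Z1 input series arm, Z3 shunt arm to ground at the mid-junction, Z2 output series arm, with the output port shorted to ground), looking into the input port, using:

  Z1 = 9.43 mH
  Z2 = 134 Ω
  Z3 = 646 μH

Step 1 — Angular frequency: ω = 2π·f = 2π·278 = 1747 rad/s.
Step 2 — Component impedances:
  Z1: Z = jωL = j·1747·0.00943 = 0 + j16.47 Ω
  Z2: Z = R = 134 Ω
  Z3: Z = jωL = j·1747·0.000646 = 0 + j1.128 Ω
Step 3 — With the output port shorted to ground, the output series arm Z2 runs from the junction to ground; the shunt arm Z3 also runs from the junction to ground. They appear in parallel: Z3 || Z2 = 0.009501 + j1.128 Ω.
Step 4 — Series with input arm Z1: Z_in = Z1 + (Z3 || Z2) = 0.009501 + j17.6 Ω = 17.6∠90.0° Ω.

Z = 0.009501 + j17.6 Ω = 17.6∠90.0° Ω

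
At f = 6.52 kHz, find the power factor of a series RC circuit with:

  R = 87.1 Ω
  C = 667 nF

Step 1 — Angular frequency: ω = 2π·f = 2π·6520 = 4.097e+04 rad/s.
Step 2 — Component impedances:
  R: Z = R = 87.1 Ω
  C: Z = 1/(jωC) = -j/(ω·C) = 0 - j36.6 Ω
Step 3 — Series combination: Z_total = R + C = 87.1 - j36.6 Ω = 94.48∠-22.8° Ω.
Step 4 — Power factor: PF = cos(φ) = Re(Z)/|Z| = 87.1/94.48 = 0.9219.
Step 5 — Type: Im(Z) = -36.6 ⇒ leading (phase φ = -22.8°).

PF = 0.9219 (leading, φ = -22.8°)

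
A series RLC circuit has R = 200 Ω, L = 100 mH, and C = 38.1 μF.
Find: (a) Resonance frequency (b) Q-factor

Step 1 — Resonance condition Im(Z)=0 gives ω₀ = 1/√(LC).
Step 2 — ω₀ = 1/√(0.1·3.81e-05) = 512.3 rad/s.
Step 3 — f₀ = ω₀/(2π) = 81.54 Hz.
Step 4 — Series Q: Q = ω₀L/R = 512.3·0.1/200 = 0.2562.

(a) f₀ = 81.54 Hz  (b) Q = 0.2562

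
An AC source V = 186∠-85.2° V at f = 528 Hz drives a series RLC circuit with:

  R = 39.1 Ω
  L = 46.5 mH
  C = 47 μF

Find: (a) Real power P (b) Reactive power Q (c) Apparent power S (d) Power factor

Step 1 — Angular frequency: ω = 2π·f = 2π·528 = 3318 rad/s.
Step 2 — Component impedances:
  R: Z = R = 39.1 Ω
  L: Z = jωL = j·3318·0.0465 = 0 + j154.3 Ω
  C: Z = 1/(jωC) = -j/(ω·C) = 0 - j6.413 Ω
Step 3 — Series combination: Z_total = R + L + C = 39.1 + j147.9 Ω = 152.9∠75.2° Ω.
Step 4 — Source phasor: V = 186∠-85.2° V = 15.56 - j185.3 V.
Step 5 — Current: I = V / Z = -1.146 - j0.4082 A = 1.216∠-160.4° A.
Step 6 — Complex power: S = V·I* = 57.84 + j218.7 VA.
Step 7 — Real power: P = Re(S) = 57.84 W.
Step 8 — Reactive power: Q = Im(S) = 218.7 VAR.
Step 9 — Apparent power: |S| = 226.2 VA.
Step 10 — Power factor: PF = P/|S| = 0.2557 (lagging).

(a) P = 57.84 W  (b) Q = 218.7 VAR  (c) S = 226.2 VA  (d) PF = 0.2557 (lagging)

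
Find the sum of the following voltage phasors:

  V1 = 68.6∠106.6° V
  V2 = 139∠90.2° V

Step 1 — Convert each phasor to rectangular form:
  V1 = 68.6·(cos(106.6°) + j·sin(106.6°)) = -19.6 + j65.74 V
  V2 = 139·(cos(90.2°) + j·sin(90.2°)) = -0.4852 + j139 V
Step 2 — Sum components: V_total = -20.08 + j204.7 V.
Step 3 — Convert to polar: |V_total| = 205.7 V, ∠V_total = 95.6°.

V_total = 205.7∠95.6° V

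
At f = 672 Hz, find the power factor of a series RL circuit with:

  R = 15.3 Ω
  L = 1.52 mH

Step 1 — Angular frequency: ω = 2π·f = 2π·672 = 4222 rad/s.
Step 2 — Component impedances:
  R: Z = R = 15.3 Ω
  L: Z = jωL = j·4222·0.00152 = 0 + j6.418 Ω
Step 3 — Series combination: Z_total = R + L = 15.3 + j6.418 Ω = 16.59∠22.8° Ω.
Step 4 — Power factor: PF = cos(φ) = Re(Z)/|Z| = 15.3/16.59 = 0.9222.
Step 5 — Type: Im(Z) = 6.418 ⇒ lagging (phase φ = 22.8°).

PF = 0.9222 (lagging, φ = 22.8°)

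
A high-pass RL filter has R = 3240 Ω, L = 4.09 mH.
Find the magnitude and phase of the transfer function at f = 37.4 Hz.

Step 1 — Angular frequency: ω = 2π·37.4 = 235 rad/s.
Step 2 — Transfer function: H(jω) = jωL/(R + jωL).
Step 3 — Numerator jωL = j·0.9611; denominator R + jωL = 3240 + j0.9611.
Step 4 — H = 8.8e-08 + j0.0002966.
Step 5 — Magnitude: |H| = 0.0002966 (-70.6 dB); phase: φ = 90.0°.

|H| = 0.0002966 (-70.6 dB), φ = 90.0°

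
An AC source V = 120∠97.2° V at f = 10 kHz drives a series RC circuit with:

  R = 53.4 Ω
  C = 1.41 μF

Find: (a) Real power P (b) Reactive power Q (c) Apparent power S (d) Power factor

Step 1 — Angular frequency: ω = 2π·f = 2π·1e+04 = 6.283e+04 rad/s.
Step 2 — Component impedances:
  R: Z = R = 53.4 Ω
  C: Z = 1/(jωC) = -j/(ω·C) = 0 - j11.29 Ω
Step 3 — Series combination: Z_total = R + C = 53.4 - j11.29 Ω = 54.58∠-11.9° Ω.
Step 4 — Source phasor: V = 120∠97.2° V = -15.04 + j119.1 V.
Step 5 — Current: I = V / Z = -0.7207 + j2.077 A = 2.199∠109.1° A.
Step 6 — Complex power: S = V·I* = 258.1 - j54.56 VA.
Step 7 — Real power: P = Re(S) = 258.1 W.
Step 8 — Reactive power: Q = Im(S) = -54.56 VAR.
Step 9 — Apparent power: |S| = 263.8 VA.
Step 10 — Power factor: PF = P/|S| = 0.9784 (leading).

(a) P = 258.1 W  (b) Q = -54.56 VAR  (c) S = 263.8 VA  (d) PF = 0.9784 (leading)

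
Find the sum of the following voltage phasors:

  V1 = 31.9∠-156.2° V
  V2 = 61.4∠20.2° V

Step 1 — Convert each phasor to rectangular form:
  V1 = 31.9·(cos(-156.2°) + j·sin(-156.2°)) = -29.19 - j12.87 V
  V2 = 61.4·(cos(20.2°) + j·sin(20.2°)) = 57.62 + j21.2 V
Step 2 — Sum components: V_total = 28.44 + j8.328 V.
Step 3 — Convert to polar: |V_total| = 29.63 V, ∠V_total = 16.3°.

V_total = 29.63∠16.3° V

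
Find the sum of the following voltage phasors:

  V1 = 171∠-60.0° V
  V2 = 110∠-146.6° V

Step 1 — Convert each phasor to rectangular form:
  V1 = 171·(cos(-60.0°) + j·sin(-60.0°)) = 85.5 - j148.1 V
  V2 = 110·(cos(-146.6°) + j·sin(-146.6°)) = -91.83 - j60.55 V
Step 2 — Sum components: V_total = -6.333 - j208.6 V.
Step 3 — Convert to polar: |V_total| = 208.7 V, ∠V_total = -91.7°.

V_total = 208.7∠-91.7° V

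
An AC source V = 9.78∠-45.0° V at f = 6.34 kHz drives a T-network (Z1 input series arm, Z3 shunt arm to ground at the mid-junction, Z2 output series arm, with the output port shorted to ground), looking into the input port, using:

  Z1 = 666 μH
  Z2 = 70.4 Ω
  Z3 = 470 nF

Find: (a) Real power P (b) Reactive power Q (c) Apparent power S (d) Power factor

Step 1 — Angular frequency: ω = 2π·f = 2π·6340 = 3.984e+04 rad/s.
Step 2 — Component impedances:
  Z1: Z = jωL = j·3.984e+04·0.000666 = 0 + j26.53 Ω
  Z2: Z = R = 70.4 Ω
  Z3: Z = 1/(jωC) = -j/(ω·C) = 0 - j53.41 Ω
Step 3 — With the output port shorted to ground, the output series arm Z2 runs from the junction to ground; the shunt arm Z3 also runs from the junction to ground. They appear in parallel: Z3 || Z2 = 25.72 - j33.9 Ω.
Step 4 — Series with input arm Z1: Z_in = Z1 + (Z3 || Z2) = 25.72 - j7.369 Ω = 26.75∠-16.0° Ω.
Step 5 — Source phasor: V = 9.78∠-45.0° V = 6.916 - j6.916 V.
Step 6 — Current: I = V / Z = 0.3197 - j0.1773 A = 0.3656∠-29.0° A.
Step 7 — Complex power: S = V·I* = 3.437 - j0.9847 VA.
Step 8 — Real power: P = Re(S) = 3.437 W.
Step 9 — Reactive power: Q = Im(S) = -0.9847 VAR.
Step 10 — Apparent power: |S| = 3.575 VA.
Step 11 — Power factor: PF = P/|S| = 0.9613 (leading).

(a) P = 3.437 W  (b) Q = -0.9847 VAR  (c) S = 3.575 VA  (d) PF = 0.9613 (leading)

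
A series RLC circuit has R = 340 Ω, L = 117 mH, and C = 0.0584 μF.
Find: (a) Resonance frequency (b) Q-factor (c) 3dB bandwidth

Step 1 — Resonance: ω₀ = 1/√(LC) = 1/√(0.117·5.84e-08) = 1.21e+04 rad/s.
Step 2 — f₀ = ω₀/(2π) = 1925 Hz.
Step 3 — Series Q: Q = ω₀L/R = 1.21e+04·0.117/340 = 4.163.
Step 4 — Bandwidth: Δω = ω₀/Q = 2906 rad/s; BW = Δω/(2π) = 462.5 Hz.

(a) f₀ = 1925 Hz  (b) Q = 4.163  (c) BW = 462.5 Hz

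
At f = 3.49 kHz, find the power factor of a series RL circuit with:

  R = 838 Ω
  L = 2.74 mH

Step 1 — Angular frequency: ω = 2π·f = 2π·3490 = 2.193e+04 rad/s.
Step 2 — Component impedances:
  R: Z = R = 838 Ω
  L: Z = jωL = j·2.193e+04·0.00274 = 0 + j60.08 Ω
Step 3 — Series combination: Z_total = R + L = 838 + j60.08 Ω = 840.2∠4.1° Ω.
Step 4 — Power factor: PF = cos(φ) = Re(Z)/|Z| = 838/840.2 = 0.9974.
Step 5 — Type: Im(Z) = 60.08 ⇒ lagging (phase φ = 4.1°).

PF = 0.9974 (lagging, φ = 4.1°)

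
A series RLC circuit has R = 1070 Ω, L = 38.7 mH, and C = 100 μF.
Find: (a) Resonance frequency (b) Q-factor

Step 1 — Resonance condition Im(Z)=0 gives ω₀ = 1/√(LC).
Step 2 — ω₀ = 1/√(0.0387·0.0001) = 508.3 rad/s.
Step 3 — f₀ = ω₀/(2π) = 80.9 Hz.
Step 4 — Series Q: Q = ω₀L/R = 508.3·0.0387/1070 = 0.01839.

(a) f₀ = 80.9 Hz  (b) Q = 0.01839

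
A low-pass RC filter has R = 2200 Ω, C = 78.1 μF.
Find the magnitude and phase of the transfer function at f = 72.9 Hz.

Step 1 — Angular frequency: ω = 2π·72.9 = 458 rad/s.
Step 2 — Transfer function: H(jω) = 1/(1 + jωRC).
Step 3 — Denominator: 1 + jωRC = 1 + j·458·2200·7.81e-05 = 1 + j78.7.
Step 4 — H = 0.0001614 - j0.0127.
Step 5 — Magnitude: |H| = 0.01271 (-37.9 dB); phase: φ = -89.3°.

|H| = 0.01271 (-37.9 dB), φ = -89.3°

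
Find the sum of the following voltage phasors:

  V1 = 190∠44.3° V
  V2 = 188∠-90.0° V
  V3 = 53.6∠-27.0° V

Step 1 — Convert each phasor to rectangular form:
  V1 = 190·(cos(44.3°) + j·sin(44.3°)) = 136 + j132.7 V
  V2 = 188·(cos(-90.0°) + j·sin(-90.0°)) = 0 - j188 V
  V3 = 53.6·(cos(-27.0°) + j·sin(-27.0°)) = 47.76 - j24.33 V
Step 2 — Sum components: V_total = 183.7 - j79.63 V.
Step 3 — Convert to polar: |V_total| = 200.3 V, ∠V_total = -23.4°.

V_total = 200.3∠-23.4° V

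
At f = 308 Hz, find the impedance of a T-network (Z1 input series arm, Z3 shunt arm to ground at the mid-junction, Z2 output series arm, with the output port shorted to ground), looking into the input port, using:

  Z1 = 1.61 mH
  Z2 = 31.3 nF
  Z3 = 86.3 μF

Step 1 — Angular frequency: ω = 2π·f = 2π·308 = 1935 rad/s.
Step 2 — Component impedances:
  Z1: Z = jωL = j·1935·0.00161 = 0 + j3.116 Ω
  Z2: Z = 1/(jωC) = -j/(ω·C) = 0 - j1.651e+04 Ω
  Z3: Z = 1/(jωC) = -j/(ω·C) = 0 - j5.988 Ω
Step 3 — With the output port shorted to ground, the output series arm Z2 runs from the junction to ground; the shunt arm Z3 also runs from the junction to ground. They appear in parallel: Z3 || Z2 = 0 - j5.986 Ω.
Step 4 — Series with input arm Z1: Z_in = Z1 + (Z3 || Z2) = 0 - j2.87 Ω = 2.87∠-90.0° Ω.

Z = 0 - j2.87 Ω = 2.87∠-90.0° Ω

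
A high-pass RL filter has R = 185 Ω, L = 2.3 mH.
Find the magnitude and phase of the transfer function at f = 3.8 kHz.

Step 1 — Angular frequency: ω = 2π·3800 = 2.388e+04 rad/s.
Step 2 — Transfer function: H(jω) = jωL/(R + jωL).
Step 3 — Numerator jωL = j·54.92; denominator R + jωL = 185 + j54.92.
Step 4 — H = 0.08098 + j0.2728.
Step 5 — Magnitude: |H| = 0.2846 (-10.9 dB); phase: φ = 73.5°.

|H| = 0.2846 (-10.9 dB), φ = 73.5°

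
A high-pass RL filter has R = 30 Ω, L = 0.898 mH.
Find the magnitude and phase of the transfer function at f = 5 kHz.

Step 1 — Angular frequency: ω = 2π·5000 = 3.142e+04 rad/s.
Step 2 — Transfer function: H(jω) = jωL/(R + jωL).
Step 3 — Numerator jωL = j·28.21; denominator R + jωL = 30 + j28.21.
Step 4 — H = 0.4693 + j0.4991.
Step 5 — Magnitude: |H| = 0.6851 (-3.3 dB); phase: φ = 46.8°.

|H| = 0.6851 (-3.3 dB), φ = 46.8°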